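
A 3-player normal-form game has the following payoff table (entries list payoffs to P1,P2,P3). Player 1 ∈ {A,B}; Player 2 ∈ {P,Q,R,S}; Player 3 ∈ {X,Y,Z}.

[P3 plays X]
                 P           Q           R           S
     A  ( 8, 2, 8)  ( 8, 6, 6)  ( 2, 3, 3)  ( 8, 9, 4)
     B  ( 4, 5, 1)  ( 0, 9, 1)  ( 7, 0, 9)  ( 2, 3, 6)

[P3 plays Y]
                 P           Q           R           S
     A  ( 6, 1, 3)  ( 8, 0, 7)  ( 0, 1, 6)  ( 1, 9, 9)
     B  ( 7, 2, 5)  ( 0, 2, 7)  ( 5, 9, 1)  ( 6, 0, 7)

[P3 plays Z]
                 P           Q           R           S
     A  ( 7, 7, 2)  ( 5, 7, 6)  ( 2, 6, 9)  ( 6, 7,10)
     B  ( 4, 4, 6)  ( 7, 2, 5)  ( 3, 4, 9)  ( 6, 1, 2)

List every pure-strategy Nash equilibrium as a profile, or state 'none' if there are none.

(A,P,X): not NE [P2→S gives 9>2]
(A,P,Y): not NE [P1→B gives 7>6; P2→S gives 9>1; P3→X gives 8>3]
(A,P,Z): not NE [P3→X gives 8>2]
(A,Q,X): not NE [P2→S gives 9>6; P3→Y gives 7>6]
(A,Q,Y): not NE [P2→S gives 9>0]
(A,Q,Z): not NE [P1→B gives 7>5; P3→Y gives 7>6]
(A,R,X): not NE [P1→B gives 7>2; P2→S gives 9>3; P3→Z gives 9>3]
(A,R,Y): not NE [P1→B gives 5>0; P2→S gives 9>1; P3→Z gives 9>6]
(A,R,Z): not NE [P1→B gives 3>2; P2→S gives 7>6]
(A,S,X): not NE [P3→Z gives 10>4]
(A,S,Y): not NE [P1→B gives 6>1; P3→Z gives 10>9]
(A,S,Z): NE
(B,P,X): not NE [P1→A gives 8>4; P2→Q gives 9>5; P3→Z gives 6>1]
(B,P,Y): not NE [P2→R gives 9>2; P3→Z gives 6>5]
(B,P,Z): not NE [P1→A gives 7>4]
(B,Q,X): not NE [P1→A gives 8>0; P3→Y gives 7>1]
(B,Q,Y): not NE [P1→A gives 8>0; P2→R gives 9>2]
(B,Q,Z): not NE [P2→R gives 4>2; P3→Y gives 7>5]
(B,R,X): not NE [P2→Q gives 9>0]
(B,R,Y): not NE [P3→Z gives 9>1]
(B,R,Z): NE
(B,S,X): not NE [P1→A gives 8>2; P2→Q gives 9>3; P3→Y gives 7>6]
(B,S,Y): not NE [P2→R gives 9>0]
(B,S,Z): not NE [P2→R gives 4>1; P3→Y gives 7>2]

Nash profiles: (A,S,Z), (B,R,Z)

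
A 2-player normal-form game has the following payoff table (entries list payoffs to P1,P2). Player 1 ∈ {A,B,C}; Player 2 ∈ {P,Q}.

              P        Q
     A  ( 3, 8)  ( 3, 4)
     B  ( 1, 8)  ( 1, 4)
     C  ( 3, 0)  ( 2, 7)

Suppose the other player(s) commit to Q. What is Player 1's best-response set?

P1 best: {A}

u_1(A vs Q) = 3
u_1(B vs Q) = 1
u_1(C vs Q) = 2
max payoff 3 at {A}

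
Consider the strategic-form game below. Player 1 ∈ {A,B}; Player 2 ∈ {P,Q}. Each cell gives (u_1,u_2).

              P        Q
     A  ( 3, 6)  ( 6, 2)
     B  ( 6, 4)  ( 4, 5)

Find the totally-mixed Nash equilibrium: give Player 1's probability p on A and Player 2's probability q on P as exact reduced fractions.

P1 indiff ⇒ q·3+(1-q)·6 = q·6+(1-q)·4 ⇒ q(-3) = (1-q)(-2) ⇒ q = 2/5
P2 indiff ⇒ p·6+(1-p)·4 = p·2+(1-p)·5 ⇒ p(4) = (1-p)(1) ⇒ p = 1/5

p=1/5, q=2/5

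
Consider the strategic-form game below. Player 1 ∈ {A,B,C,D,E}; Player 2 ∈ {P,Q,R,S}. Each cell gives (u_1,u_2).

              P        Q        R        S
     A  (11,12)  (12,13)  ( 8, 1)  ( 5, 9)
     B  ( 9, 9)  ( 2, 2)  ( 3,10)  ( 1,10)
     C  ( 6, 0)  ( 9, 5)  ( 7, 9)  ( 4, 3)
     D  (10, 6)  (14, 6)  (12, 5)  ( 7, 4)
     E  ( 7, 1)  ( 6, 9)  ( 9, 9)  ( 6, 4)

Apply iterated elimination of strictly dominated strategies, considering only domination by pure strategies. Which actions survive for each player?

Remaining: P1:{A,D} P2:{P,Q}

P1 drop B (A beats it: P:11>9 Q:12>2 R:8>3 S:5>1)
P1 drop C (A beats it: P:11>6 Q:12>9 R:8>7 S:5>4)
P1 drop E (D beats it: P:10>7 Q:14>6 R:12>9 S:7>6)
P2 drop R (P beats it: A:12>1 D:6>5)
P2 drop S (P beats it: A:12>9 D:6>4)
P1→{A,D} P2→{P,Q}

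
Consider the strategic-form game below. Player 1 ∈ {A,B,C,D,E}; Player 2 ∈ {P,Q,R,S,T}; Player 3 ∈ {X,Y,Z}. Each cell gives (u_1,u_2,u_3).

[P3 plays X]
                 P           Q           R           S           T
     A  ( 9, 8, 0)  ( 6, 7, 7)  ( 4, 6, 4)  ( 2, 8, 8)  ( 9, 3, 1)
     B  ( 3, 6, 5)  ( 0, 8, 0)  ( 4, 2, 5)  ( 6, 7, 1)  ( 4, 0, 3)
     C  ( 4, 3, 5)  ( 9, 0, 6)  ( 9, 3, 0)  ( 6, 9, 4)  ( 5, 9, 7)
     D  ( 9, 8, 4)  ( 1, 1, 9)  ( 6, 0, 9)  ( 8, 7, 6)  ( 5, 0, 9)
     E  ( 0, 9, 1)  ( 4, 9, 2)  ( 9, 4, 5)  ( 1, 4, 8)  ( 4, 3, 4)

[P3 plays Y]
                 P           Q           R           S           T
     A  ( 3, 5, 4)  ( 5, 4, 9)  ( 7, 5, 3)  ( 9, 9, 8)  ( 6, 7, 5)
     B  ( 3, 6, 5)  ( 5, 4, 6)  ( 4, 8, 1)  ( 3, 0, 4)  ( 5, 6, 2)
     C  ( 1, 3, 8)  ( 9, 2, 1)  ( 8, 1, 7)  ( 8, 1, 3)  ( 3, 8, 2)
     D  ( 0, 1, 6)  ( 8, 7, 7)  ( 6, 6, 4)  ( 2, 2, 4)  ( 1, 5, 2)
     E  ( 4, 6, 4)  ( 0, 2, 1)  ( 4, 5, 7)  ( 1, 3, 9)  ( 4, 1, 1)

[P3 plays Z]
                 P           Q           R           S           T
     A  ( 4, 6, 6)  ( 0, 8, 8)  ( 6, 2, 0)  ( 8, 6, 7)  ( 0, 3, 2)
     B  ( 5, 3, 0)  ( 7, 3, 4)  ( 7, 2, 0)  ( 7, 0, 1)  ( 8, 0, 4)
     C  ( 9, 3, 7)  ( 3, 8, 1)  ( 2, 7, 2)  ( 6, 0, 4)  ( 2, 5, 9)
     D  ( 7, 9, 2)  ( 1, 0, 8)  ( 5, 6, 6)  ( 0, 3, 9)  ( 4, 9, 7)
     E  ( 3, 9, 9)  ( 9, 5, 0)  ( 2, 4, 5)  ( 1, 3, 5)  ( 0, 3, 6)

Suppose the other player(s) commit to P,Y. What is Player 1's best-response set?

u_1(A vs P,Y) = 3
u_1(B vs P,Y) = 3
u_1(C vs P,Y) = 1
u_1(D vs P,Y) = 0
u_1(E vs P,Y) = 4
max payoff 4 at {E}

P1 best: {E}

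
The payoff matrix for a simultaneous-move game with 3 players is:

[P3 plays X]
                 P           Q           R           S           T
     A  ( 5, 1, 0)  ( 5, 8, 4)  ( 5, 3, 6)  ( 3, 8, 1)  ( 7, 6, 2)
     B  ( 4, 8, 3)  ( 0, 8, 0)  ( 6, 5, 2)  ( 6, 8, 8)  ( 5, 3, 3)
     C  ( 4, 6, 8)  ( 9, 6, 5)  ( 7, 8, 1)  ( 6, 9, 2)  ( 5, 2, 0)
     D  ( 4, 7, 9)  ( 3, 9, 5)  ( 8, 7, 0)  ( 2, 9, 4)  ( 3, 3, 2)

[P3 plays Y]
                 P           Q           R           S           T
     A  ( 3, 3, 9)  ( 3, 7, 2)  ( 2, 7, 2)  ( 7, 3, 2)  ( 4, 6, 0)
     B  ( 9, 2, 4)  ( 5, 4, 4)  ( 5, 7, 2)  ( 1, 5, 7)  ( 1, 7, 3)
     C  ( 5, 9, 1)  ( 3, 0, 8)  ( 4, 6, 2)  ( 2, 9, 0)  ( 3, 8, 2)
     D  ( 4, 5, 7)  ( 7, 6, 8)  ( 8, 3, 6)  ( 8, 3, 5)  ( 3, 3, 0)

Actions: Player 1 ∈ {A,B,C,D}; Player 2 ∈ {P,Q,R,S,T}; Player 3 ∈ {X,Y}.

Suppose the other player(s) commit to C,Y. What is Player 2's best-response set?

P2 best: {P,S}

u_2(P vs C,Y) = 9
u_2(Q vs C,Y) = 0
u_2(R vs C,Y) = 6
u_2(S vs C,Y) = 9
u_2(T vs C,Y) = 8
max payoff 9 at {P,S}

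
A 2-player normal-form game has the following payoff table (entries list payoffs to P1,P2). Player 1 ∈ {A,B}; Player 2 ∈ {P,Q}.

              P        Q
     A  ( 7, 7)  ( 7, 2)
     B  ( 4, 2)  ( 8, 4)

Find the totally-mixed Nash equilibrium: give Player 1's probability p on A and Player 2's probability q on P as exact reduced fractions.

P1 indiff ⇒ q·7+(1-q)·7 = q·4+(1-q)·8 ⇒ q(3) = (1-q)(1) ⇒ q = 1/4
P2 indiff ⇒ p·7+(1-p)·2 = p·2+(1-p)·4 ⇒ p(5) = (1-p)(2) ⇒ p = 2/7

p=2/7, q=1/4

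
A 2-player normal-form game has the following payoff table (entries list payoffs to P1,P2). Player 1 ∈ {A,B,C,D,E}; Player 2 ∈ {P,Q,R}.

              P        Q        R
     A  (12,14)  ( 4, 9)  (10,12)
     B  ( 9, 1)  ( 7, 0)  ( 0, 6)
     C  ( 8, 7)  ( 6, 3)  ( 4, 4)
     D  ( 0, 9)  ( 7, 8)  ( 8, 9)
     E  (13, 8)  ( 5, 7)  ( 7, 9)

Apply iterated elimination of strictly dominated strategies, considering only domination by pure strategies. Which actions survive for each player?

P2 drop Q (P beats it: A:14>9 B:1>0 C:7>3 D:9>8 E:8>7)
P1 drop B (A beats it: P:12>9 R:10>0)
P1 drop C (A beats it: P:12>8 R:10>4)
P1 drop D (A beats it: P:12>0 R:10>8)
P1→{A,E} P2→{P,R}

Remaining: P1:{A,E} P2:{P,R}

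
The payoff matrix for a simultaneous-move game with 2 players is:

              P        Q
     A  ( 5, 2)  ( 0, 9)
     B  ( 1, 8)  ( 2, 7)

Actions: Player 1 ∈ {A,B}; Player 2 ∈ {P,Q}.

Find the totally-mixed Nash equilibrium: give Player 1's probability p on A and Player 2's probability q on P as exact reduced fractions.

p=1/8, q=1/3

P1 indiff ⇒ q·5+(1-q)·0 = q·1+(1-q)·2 ⇒ q(4) = (1-q)(2) ⇒ q = 1/3
P2 indiff ⇒ p·2+(1-p)·8 = p·9+(1-p)·7 ⇒ p(-7) = (1-p)(-1) ⇒ p = 1/8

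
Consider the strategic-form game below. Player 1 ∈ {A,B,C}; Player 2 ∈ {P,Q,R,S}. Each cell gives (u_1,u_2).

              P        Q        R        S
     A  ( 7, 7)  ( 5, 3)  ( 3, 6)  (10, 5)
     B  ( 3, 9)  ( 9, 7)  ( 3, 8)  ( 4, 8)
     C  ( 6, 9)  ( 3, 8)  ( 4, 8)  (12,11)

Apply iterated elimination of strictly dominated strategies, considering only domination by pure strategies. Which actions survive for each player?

Remaining: P1:{A,C} P2:{P,S}

P2 drop Q (P beats it: A:7>3 B:9>7 C:9>8)
P1 drop B (C beats it: P:6>3 R:4>3 S:12>4)
P2 drop R (P beats it: A:7>6 C:9>8)
P1→{A,C} P2→{P,S}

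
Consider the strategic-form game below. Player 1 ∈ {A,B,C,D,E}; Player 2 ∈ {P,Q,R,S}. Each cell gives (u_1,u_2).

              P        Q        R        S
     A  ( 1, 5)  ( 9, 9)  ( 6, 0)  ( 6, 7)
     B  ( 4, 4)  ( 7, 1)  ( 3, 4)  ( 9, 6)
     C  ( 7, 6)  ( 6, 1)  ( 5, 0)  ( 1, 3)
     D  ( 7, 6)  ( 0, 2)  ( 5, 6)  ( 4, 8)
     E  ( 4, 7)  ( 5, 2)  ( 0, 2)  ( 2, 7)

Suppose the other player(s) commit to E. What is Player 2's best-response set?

P2 best: {P,S}

u_2(P vs E) = 7
u_2(Q vs E) = 2
u_2(R vs E) = 2
u_2(S vs E) = 7
max payoff 7 at {P,S}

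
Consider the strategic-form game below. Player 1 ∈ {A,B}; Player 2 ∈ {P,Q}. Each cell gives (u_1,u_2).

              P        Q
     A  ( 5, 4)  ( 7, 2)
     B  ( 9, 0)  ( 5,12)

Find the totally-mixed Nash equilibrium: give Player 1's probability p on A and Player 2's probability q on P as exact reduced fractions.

p=6/7, q=1/3

P1 indiff ⇒ q·5+(1-q)·7 = q·9+(1-q)·5 ⇒ q(-4) = (1-q)(-2) ⇒ q = 1/3
P2 indiff ⇒ p·4+(1-p)·0 = p·2+(1-p)·12 ⇒ p(2) = (1-p)(12) ⇒ p = 6/7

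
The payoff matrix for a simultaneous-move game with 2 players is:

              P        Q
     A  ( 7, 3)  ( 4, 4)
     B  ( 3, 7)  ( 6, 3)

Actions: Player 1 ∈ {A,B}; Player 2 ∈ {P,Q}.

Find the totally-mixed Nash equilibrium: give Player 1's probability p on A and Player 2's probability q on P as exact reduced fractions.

P1 mixes 4/5 on A; P2 mixes 1/3 on P

P1 indiff ⇒ q·7+(1-q)·4 = q·3+(1-q)·6 ⇒ q(4) = (1-q)(2) ⇒ q = 1/3
P2 indiff ⇒ p·3+(1-p)·7 = p·4+(1-p)·3 ⇒ p(-1) = (1-p)(-4) ⇒ p = 4/5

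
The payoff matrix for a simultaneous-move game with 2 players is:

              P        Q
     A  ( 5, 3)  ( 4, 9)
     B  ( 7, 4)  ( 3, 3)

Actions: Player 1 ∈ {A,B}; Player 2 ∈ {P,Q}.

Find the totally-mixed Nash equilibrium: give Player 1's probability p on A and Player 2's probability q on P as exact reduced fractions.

(p,q) = (1/7, 1/3)

P1 indiff ⇒ q·5+(1-q)·4 = q·7+(1-q)·3 ⇒ q(-2) = (1-q)(-1) ⇒ q = 1/3
P2 indiff ⇒ p·3+(1-p)·4 = p·9+(1-p)·3 ⇒ p(-6) = (1-p)(-1) ⇒ p = 1/7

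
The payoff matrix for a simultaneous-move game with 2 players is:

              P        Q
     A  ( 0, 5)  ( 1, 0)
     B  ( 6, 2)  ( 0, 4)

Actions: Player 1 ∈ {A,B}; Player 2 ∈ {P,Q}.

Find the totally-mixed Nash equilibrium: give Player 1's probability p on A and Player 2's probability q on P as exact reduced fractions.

p=2/7, q=1/7

P1 indiff ⇒ q·0+(1-q)·1 = q·6+(1-q)·0 ⇒ q(-6) = (1-q)(-1) ⇒ q = 1/7
P2 indiff ⇒ p·5+(1-p)·2 = p·0+(1-p)·4 ⇒ p(5) = (1-p)(2) ⇒ p = 2/7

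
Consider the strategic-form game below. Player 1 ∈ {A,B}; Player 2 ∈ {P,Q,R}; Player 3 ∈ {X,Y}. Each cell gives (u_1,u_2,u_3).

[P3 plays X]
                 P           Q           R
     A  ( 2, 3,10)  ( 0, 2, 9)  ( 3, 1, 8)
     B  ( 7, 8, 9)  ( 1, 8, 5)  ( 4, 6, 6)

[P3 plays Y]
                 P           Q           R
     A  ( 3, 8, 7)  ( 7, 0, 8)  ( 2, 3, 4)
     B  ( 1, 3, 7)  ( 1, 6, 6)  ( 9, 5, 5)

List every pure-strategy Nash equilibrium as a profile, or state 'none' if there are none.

(A,P,X): not NE [P1→B gives 7>2]
(A,P,Y): not NE [P3→X gives 10>7]
(A,Q,X): not NE [P1→B gives 1>0; P2→P gives 3>2]
(A,Q,Y): not NE [P2→P gives 8>0; P3→X gives 9>8]
(A,R,X): not NE [P1→B gives 4>3; P2→P gives 3>1]
(A,R,Y): not NE [P1→B gives 9>2; P2→P gives 8>3; P3→X gives 8>4]
(B,P,X): NE
(B,P,Y): not NE [P1→A gives 3>1; P2→Q gives 6>3; P3→X gives 9>7]
(B,Q,X): not NE [P3→Y gives 6>5]
(B,Q,Y): not NE [P1→A gives 7>1]
(B,R,X): not NE [P2→Q gives 8>6]
(B,R,Y): not NE [P2→Q gives 6>5; P3→X gives 6>5]

Nash profiles: (B,P,X)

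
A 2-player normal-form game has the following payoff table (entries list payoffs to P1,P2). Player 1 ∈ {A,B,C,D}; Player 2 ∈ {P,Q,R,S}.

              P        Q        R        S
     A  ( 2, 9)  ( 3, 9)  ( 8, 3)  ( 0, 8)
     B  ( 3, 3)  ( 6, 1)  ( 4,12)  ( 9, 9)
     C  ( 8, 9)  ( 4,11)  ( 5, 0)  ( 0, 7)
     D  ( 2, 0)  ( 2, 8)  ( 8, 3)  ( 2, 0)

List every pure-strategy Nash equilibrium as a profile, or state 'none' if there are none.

No pure NE.

(A,P): not NE [P1→C gives 8>2]
(A,Q): not NE [P1→B gives 6>3]
(A,R): not NE [P2→Q gives 9>3]
(A,S): not NE [P1→B gives 9>0; P2→Q gives 9>8]
(B,P): not NE [P1→C gives 8>3; P2→R gives 12>3]
(B,Q): not NE [P2→R gives 12>1]
(B,R): not NE [P1→D gives 8>4]
(B,S): not NE [P2→R gives 12>9]
(C,P): not NE [P2→Q gives 11>9]
(C,Q): not NE [P1→B gives 6>4]
(C,R): not NE [P1→D gives 8>5; P2→Q gives 11>0]
(C,S): not NE [P1→B gives 9>0; P2→Q gives 11>7]
(D,P): not NE [P1→C gives 8>2; P2→Q gives 8>0]
(D,Q): not NE [P1→B gives 6>2]
(D,R): not NE [P2→Q gives 8>3]
(D,S): not NE [P1→B gives 9>2; P2→Q gives 8>0]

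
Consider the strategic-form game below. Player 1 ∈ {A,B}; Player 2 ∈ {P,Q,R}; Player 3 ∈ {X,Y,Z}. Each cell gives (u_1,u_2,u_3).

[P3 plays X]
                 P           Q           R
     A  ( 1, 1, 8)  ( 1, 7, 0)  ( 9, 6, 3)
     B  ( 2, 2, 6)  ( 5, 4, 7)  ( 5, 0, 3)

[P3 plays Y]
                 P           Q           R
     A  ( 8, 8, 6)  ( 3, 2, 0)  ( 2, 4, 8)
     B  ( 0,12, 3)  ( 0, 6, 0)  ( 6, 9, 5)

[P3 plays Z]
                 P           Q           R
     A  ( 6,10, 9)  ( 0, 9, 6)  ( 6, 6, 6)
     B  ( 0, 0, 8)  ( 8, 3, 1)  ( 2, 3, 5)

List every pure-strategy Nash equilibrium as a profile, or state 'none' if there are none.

NE set: (A,P,Z), (B,Q,X)

(A,P,X): not NE [P1→B gives 2>1; P2→Q gives 7>1; P3→Z gives 9>8]
(A,P,Y): not NE [P3→Z gives 9>6]
(A,P,Z): NE
(A,Q,X): not NE [P1→B gives 5>1; P3→Z gives 6>0]
(A,Q,Y): not NE [P2→P gives 8>2; P3→Z gives 6>0]
(A,Q,Z): not NE [P1→B gives 8>0; P2→P gives 10>9]
(A,R,X): not NE [P2→Q gives 7>6; P3→Y gives 8>3]
(A,R,Y): not NE [P1→B gives 6>2; P2→P gives 8>4]
(A,R,Z): not NE [P2→P gives 10>6; P3→Y gives 8>6]
(B,P,X): not NE [P2→Q gives 4>2; P3→Z gives 8>6]
(B,P,Y): not NE [P1→A gives 8>0; P3→Z gives 8>3]
(B,P,Z): not NE [P1→A gives 6>0; P2→R gives 3>0]
(B,Q,X): NE
(B,Q,Y): not NE [P1→A gives 3>0; P2→P gives 12>6; P3→X gives 7>0]
(B,Q,Z): not NE [P3→X gives 7>1]
(B,R,X): not NE [P1→A gives 9>5; P2→Q gives 4>0; P3→Z gives 5>3]
(B,R,Y): not NE [P2→P gives 12>9]
(B,R,Z): not NE [P1→A gives 6>2]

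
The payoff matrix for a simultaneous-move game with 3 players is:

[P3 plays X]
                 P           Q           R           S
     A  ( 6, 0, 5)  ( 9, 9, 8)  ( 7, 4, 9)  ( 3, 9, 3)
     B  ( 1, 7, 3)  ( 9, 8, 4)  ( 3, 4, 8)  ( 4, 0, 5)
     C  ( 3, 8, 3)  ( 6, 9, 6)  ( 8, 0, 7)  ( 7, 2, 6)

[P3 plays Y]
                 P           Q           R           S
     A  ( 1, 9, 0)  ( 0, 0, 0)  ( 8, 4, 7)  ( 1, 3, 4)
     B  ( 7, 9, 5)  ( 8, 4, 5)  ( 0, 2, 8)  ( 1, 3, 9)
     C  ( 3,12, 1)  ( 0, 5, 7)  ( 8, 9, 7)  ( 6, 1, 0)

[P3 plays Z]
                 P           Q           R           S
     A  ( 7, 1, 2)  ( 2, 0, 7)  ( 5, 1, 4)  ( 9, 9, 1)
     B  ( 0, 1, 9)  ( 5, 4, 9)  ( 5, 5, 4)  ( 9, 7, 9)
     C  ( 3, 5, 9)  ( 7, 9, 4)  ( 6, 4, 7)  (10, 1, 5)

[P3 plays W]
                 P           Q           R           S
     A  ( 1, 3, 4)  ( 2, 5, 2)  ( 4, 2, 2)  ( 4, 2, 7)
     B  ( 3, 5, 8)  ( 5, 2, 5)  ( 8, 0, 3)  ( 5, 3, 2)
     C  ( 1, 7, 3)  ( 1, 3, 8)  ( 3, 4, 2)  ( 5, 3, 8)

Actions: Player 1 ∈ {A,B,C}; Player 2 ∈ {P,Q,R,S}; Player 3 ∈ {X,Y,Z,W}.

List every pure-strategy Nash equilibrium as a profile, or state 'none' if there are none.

NE set: (A,Q,X)

(A,P,X): not NE [P2→S gives 9>0]
(A,P,Y): not NE [P1→B gives 7>1; P3→X gives 5>0]
(A,P,Z): not NE [P2→S gives 9>1; P3→X gives 5>2]
(A,P,W): not NE [P1→B gives 3>1; P2→Q gives 5>3; P3→X gives 5>4]
(A,Q,X): NE
(A,Q,Y): not NE [P1→B gives 8>0; P2→P gives 9>0; P3→X gives 8>0]
(A,Q,Z): not NE [P1→C gives 7>2; P2→S gives 9>0; P3→X gives 8>7]
(A,Q,W): not NE [P1→B gives 5>2; P3→X gives 8>2]
(A,R,X): not NE [P1→C gives 8>7; P2→S gives 9>4]
(A,R,Y): not NE [P2→P gives 9>4; P3→X gives 9>7]
(A,R,Z): not NE [P1→C gives 6>5; P2→S gives 9>1; P3→X gives 9>4]
(A,R,W): not NE [P1→B gives 8>4; P2→Q gives 5>2; P3→X gives 9>2]
(A,S,X): not NE [P1→C gives 7>3; P3→W gives 7>3]
(A,S,Y): not NE [P1→C gives 6>1; P2→P gives 9>3; P3→W gives 7>4]
(A,S,Z): not NE [P1→C gives 10>9; P3→W gives 7>1]
(A,S,W): not NE [P1→C gives 5>4; P2→Q gives 5>2]
(B,P,X): not NE [P1→A gives 6>1; P2→Q gives 8>7; P3→Z gives 9>3]
(B,P,Y): not NE [P3→Z gives 9>5]
(B,P,Z): not NE [P1→A gives 7>0; P2→S gives 7>1]
(B,P,W): not NE [P3→Z gives 9>8]
(B,Q,X): not NE [P3→Z gives 9>4]
(B,Q,Y): not NE [P2→P gives 9>4; P3→Z gives 9>5]
(B,Q,Z): not NE [P1→C gives 7>5; P2→S gives 7>4]
(B,Q,W): not NE [P2→P gives 5>2; P3→Z gives 9>5]
(B,R,X): not NE [P1→C gives 8>3; P2→Q gives 8>4]
(B,R,Y): not NE [P1→C gives 8>0; P2→P gives 9>2]
(B,R,Z): not NE [P1→C gives 6>5; P2→S gives 7>5; P3→Y gives 8>4]
(B,R,W): not NE [P2→P gives 5>0; P3→Y gives 8>3]
(B,S,X): not NE [P1→C gives 7>4; P2→Q gives 8>0; P3→Z gives 9>5]
(B,S,Y): not NE [P1→C gives 6>1; P2→P gives 9>3]
(B,S,Z): not NE [P1→C gives 10>9]
(B,S,W): not NE [P2→P gives 5>3; P3→Z gives 9>2]
(C,P,X): not NE [P1→A gives 6>3; P2→Q gives 9>8; P3→Z gives 9>3]
(C,P,Y): not NE [P1→B gives 7>3; P3→Z gives 9>1]
(C,P,Z): not NE [P1→A gives 7>3; P2→Q gives 9>5]
(C,P,W): not NE [P1→B gives 3>1; P3→Z gives 9>3]
(C,Q,X): not NE [P1→B gives 9>6; P3→W gives 8>6]
(C,Q,Y): not NE [P1→B gives 8>0; P2→P gives 12>5; P3→W gives 8>7]
(C,Q,Z): not NE [P3→W gives 8>4]
(C,Q,W): not NE [P1→B gives 5>1; P2→P gives 7>3]
(C,R,X): not NE [P2→Q gives 9>0]
(C,R,Y): not NE [P2→P gives 12>9]
(C,R,Z): not NE [P2→Q gives 9>4]
(C,R,W): not NE [P1→B gives 8>3; P2→P gives 7>4; P3→Z gives 7>2]
(C,S,X): not NE [P2→Q gives 9>2; P3→W gives 8>6]
(C,S,Y): not NE [P2→P gives 12>1; P3→W gives 8>0]
(C,S,Z): not NE [P2→Q gives 9>1; P3→W gives 8>5]
(C,S,W): not NE [P2→P gives 7>3]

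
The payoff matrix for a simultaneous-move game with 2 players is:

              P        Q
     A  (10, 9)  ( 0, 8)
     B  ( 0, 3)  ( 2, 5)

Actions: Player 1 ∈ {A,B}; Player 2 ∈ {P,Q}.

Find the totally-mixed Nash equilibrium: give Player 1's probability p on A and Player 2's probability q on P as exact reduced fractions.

(p,q) = (2/3, 1/6)

P1 indiff ⇒ q·10+(1-q)·0 = q·0+(1-q)·2 ⇒ q(10) = (1-q)(2) ⇒ q = 1/6
P2 indiff ⇒ p·9+(1-p)·3 = p·8+(1-p)·5 ⇒ p(1) = (1-p)(2) ⇒ p = 2/3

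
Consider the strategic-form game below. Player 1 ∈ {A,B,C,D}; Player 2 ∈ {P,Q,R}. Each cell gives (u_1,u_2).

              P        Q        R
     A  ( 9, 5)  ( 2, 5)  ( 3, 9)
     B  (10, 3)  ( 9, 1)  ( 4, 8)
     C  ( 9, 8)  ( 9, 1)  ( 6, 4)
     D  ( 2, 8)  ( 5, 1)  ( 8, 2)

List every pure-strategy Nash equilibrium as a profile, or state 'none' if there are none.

No pure NE.

(A,P): not NE [P1→B gives 10>9; P2→R gives 9>5]
(A,Q): not NE [P1→C gives 9>2; P2→R gives 9>5]
(A,R): not NE [P1→D gives 8>3]
(B,P): not NE [P2→R gives 8>3]
(B,Q): not NE [P2→R gives 8>1]
(B,R): not NE [P1→D gives 8>4]
(C,P): not NE [P1→B gives 10>9]
(C,Q): not NE [P2→P gives 8>1]
(C,R): not NE [P1→D gives 8>6; P2→P gives 8>4]
(D,P): not NE [P1→B gives 10>2]
(D,Q): not NE [P1→C gives 9>5; P2→P gives 8>1]
(D,R): not NE [P2→P gives 8>2]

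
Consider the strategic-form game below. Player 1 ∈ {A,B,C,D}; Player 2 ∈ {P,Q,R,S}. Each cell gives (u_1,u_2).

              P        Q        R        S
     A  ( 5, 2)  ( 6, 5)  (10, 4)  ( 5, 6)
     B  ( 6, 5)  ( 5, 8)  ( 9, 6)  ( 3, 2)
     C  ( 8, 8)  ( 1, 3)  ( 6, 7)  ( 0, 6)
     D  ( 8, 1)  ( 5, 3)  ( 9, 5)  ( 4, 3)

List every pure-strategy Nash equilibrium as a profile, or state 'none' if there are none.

(A,P): not NE [P1→D gives 8>5; P2→S gives 6>2]
(A,Q): not NE [P2→S gives 6>5]
(A,R): not NE [P2→S gives 6>4]
(A,S): NE
(B,P): not NE [P1→D gives 8>6; P2→Q gives 8>5]
(B,Q): not NE [P1→A gives 6>5]
(B,R): not NE [P1→A gives 10>9; P2→Q gives 8>6]
(B,S): not NE [P1→A gives 5>3; P2→Q gives 8>2]
(C,P): NE
(C,Q): not NE [P1→A gives 6>1; P2→P gives 8>3]
(C,R): not NE [P1→A gives 10>6; P2→P gives 8>7]
(C,S): not NE [P1→A gives 5>0; P2→P gives 8>6]
(D,P): not NE [P2→R gives 5>1]
(D,Q): not NE [P1→A gives 6>5; P2→R gives 5>3]
(D,R): not NE [P1→A gives 10>9]
(D,S): not NE [P1→A gives 5>4; P2→R gives 5>3]

PSNE = {(A,S), (C,P)}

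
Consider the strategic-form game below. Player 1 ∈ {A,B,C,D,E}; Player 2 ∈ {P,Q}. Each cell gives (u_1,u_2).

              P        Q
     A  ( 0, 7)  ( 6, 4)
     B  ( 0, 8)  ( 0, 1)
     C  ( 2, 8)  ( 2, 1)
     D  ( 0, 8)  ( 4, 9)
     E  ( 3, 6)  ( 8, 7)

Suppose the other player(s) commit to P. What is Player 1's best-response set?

u_1(A vs P) = 0
u_1(B vs P) = 0
u_1(C vs P) = 2
u_1(D vs P) = 0
u_1(E vs P) = 3
max payoff 3 at {E}

P1 best: {E}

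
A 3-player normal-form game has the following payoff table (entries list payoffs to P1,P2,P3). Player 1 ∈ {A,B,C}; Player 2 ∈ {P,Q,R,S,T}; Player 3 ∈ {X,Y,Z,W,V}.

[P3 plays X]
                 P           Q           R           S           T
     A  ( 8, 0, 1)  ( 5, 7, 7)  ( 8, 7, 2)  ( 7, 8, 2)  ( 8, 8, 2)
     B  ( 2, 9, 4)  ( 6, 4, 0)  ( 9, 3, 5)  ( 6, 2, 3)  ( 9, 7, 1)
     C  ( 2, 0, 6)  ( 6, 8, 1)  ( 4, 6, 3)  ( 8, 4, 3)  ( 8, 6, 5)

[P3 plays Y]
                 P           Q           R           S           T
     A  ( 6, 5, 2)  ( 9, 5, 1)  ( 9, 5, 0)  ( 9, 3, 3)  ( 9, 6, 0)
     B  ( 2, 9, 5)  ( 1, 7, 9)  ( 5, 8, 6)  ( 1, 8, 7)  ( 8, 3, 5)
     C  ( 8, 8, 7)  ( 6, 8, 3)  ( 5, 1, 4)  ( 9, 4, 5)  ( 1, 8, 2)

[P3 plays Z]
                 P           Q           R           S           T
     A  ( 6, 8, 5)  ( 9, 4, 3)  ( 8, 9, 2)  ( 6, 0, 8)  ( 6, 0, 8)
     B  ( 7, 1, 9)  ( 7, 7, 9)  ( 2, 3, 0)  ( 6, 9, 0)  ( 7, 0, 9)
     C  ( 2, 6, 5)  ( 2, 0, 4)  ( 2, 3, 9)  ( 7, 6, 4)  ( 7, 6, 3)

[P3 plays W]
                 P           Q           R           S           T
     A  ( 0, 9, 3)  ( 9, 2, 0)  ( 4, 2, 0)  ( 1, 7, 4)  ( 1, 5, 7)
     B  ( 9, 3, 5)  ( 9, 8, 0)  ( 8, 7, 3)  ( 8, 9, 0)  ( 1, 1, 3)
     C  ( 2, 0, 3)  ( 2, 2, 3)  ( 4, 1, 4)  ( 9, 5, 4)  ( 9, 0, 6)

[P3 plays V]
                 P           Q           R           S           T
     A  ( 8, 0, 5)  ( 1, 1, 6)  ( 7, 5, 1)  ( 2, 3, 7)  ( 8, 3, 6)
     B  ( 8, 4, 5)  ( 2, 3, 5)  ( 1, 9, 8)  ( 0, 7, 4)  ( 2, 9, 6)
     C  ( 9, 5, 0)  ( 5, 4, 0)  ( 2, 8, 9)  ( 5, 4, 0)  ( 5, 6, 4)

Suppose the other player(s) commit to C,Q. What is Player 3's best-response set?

u_3(X vs C,Q) = 1
u_3(Y vs C,Q) = 3
u_3(Z vs C,Q) = 4
u_3(W vs C,Q) = 3
u_3(V vs C,Q) = 0
max payoff 4 at {Z}

BR_3 = {Z}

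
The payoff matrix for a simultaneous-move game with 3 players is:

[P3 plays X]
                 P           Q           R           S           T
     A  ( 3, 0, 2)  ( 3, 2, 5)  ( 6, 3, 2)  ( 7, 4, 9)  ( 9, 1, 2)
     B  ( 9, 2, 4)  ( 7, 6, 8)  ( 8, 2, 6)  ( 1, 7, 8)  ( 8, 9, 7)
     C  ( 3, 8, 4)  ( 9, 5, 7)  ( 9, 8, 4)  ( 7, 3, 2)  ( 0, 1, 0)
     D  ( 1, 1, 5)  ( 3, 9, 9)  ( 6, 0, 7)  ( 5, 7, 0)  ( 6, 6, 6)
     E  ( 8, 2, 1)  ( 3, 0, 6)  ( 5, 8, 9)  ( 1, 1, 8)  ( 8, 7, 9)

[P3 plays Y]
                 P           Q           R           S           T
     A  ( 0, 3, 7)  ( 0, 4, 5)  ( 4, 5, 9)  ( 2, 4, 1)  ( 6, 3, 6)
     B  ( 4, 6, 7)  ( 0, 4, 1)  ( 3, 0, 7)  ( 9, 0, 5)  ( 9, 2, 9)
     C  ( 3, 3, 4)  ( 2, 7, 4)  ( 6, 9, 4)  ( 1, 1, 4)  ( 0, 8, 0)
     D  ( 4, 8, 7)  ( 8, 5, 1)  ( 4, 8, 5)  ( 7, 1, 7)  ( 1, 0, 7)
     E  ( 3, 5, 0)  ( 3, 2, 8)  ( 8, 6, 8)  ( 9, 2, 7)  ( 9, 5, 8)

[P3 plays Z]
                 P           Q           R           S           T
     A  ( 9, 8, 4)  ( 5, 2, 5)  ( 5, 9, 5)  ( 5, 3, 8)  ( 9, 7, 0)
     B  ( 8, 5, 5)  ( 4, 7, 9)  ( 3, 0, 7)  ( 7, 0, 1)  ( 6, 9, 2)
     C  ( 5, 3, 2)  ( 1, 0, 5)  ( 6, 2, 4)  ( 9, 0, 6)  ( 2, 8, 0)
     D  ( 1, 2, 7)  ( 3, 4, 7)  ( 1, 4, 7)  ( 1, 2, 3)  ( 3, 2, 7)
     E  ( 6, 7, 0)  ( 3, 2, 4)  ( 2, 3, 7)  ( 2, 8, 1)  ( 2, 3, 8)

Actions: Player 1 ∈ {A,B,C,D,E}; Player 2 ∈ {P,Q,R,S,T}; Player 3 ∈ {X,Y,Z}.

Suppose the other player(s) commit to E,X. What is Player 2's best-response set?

P2 best: {R}

u_2(P vs E,X) = 2
u_2(Q vs E,X) = 0
u_2(R vs E,X) = 8
u_2(S vs E,X) = 1
u_2(T vs E,X) = 7
max payoff 8 at {R}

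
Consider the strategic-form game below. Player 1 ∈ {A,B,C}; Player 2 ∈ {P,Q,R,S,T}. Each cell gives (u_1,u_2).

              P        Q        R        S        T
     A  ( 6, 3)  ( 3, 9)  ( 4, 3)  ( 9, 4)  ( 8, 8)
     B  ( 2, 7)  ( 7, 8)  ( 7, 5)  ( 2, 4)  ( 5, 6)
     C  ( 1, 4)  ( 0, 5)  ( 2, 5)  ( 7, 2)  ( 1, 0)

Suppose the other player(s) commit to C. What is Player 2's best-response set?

u_2(P vs C) = 4
u_2(Q vs C) = 5
u_2(R vs C) = 5
u_2(S vs C) = 2
u_2(T vs C) = 0
max payoff 5 at {Q,R}

BR_2 = {Q,R}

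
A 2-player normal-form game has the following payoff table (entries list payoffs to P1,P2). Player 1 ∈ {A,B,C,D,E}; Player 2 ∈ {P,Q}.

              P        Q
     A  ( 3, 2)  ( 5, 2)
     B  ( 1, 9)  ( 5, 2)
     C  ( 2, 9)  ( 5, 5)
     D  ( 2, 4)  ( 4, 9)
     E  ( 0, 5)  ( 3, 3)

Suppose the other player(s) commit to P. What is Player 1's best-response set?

P1 best: {A}

u_1(A vs P) = 3
u_1(B vs P) = 1
u_1(C vs P) = 2
u_1(D vs P) = 2
u_1(E vs P) = 0
max payoff 3 at {A}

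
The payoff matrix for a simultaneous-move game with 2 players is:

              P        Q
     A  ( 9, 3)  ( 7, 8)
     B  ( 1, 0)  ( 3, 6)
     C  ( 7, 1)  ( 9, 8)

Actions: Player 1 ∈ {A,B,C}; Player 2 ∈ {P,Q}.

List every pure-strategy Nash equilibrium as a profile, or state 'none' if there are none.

(A,P): not NE [P2→Q gives 8>3]
(A,Q): not NE [P1→C gives 9>7]
(B,P): not NE [P1→A gives 9>1; P2→Q gives 6>0]
(B,Q): not NE [P1→C gives 9>3]
(C,P): not NE [P1→A gives 9>7; P2→Q gives 8>1]
(C,Q): NE

PSNE = {(C,Q)}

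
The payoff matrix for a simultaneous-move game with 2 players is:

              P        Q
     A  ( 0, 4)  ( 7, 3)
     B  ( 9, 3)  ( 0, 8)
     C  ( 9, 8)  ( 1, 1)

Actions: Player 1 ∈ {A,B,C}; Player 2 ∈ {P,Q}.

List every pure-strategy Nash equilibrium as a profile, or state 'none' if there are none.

Nash profiles: (C,P)

(A,P): not NE [P1→C gives 9>0]
(A,Q): not NE [P2→P gives 4>3]
(B,P): not NE [P2→Q gives 8>3]
(B,Q): not NE [P1→A gives 7>0]
(C,P): NE
(C,Q): not NE [P1→A gives 7>1; P2→P gives 8>1]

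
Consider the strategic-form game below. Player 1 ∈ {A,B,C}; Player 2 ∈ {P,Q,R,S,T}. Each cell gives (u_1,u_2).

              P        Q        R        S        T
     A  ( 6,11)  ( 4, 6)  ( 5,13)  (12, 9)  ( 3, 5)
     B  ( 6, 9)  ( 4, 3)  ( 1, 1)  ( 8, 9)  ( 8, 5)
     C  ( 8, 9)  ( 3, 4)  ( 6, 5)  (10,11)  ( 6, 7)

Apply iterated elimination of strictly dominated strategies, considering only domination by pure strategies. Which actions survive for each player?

P2 drop Q (P beats it: A:11>6 B:9>3 C:9>4)
P2 drop T (P beats it: A:11>5 B:9>5 C:9>7)
P1 drop B (C beats it: P:8>6 R:6>1 S:10>8)
P1→{A,C} P2→{P,R,S}

IESDS → P1:{A,C} P2:{P,R,S}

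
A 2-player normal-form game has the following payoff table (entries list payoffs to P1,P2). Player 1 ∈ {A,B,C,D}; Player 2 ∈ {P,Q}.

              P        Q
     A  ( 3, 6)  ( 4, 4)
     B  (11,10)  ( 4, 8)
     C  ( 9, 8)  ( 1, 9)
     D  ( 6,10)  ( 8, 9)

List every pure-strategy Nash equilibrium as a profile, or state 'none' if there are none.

(A,P): not NE [P1→B gives 11>3]
(A,Q): not NE [P1→D gives 8>4; P2→P gives 6>4]
(B,P): NE
(B,Q): not NE [P1→D gives 8>4; P2→P gives 10>8]
(C,P): not NE [P1→B gives 11>9; P2→Q gives 9>8]
(C,Q): not NE [P1→D gives 8>1]
(D,P): not NE [P1→B gives 11>6]
(D,Q): not NE [P2→P gives 10>9]

NE set: (B,P)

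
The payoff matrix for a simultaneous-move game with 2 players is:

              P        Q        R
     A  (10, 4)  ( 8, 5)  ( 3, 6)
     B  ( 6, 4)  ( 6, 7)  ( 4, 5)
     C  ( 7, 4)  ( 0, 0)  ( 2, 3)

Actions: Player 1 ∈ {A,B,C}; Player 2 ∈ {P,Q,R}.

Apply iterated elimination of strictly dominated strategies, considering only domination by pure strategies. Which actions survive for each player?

P1 drop C (A beats it: P:10>7 Q:8>0 R:3>2)
P2 drop P (Q beats it: A:5>4 B:7>4)
P1→{A,B} P2→{Q,R}

Remaining: P1:{A,B} P2:{Q,R}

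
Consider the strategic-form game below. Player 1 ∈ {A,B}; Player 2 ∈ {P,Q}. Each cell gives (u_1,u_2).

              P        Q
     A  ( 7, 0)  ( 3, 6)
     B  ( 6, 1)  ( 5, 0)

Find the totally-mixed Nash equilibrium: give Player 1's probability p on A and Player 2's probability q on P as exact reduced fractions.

P1 mixes 1/7 on A; P2 mixes 2/3 on P

P1 indiff ⇒ q·7+(1-q)·3 = q·6+(1-q)·5 ⇒ q(1) = (1-q)(2) ⇒ q = 2/3
P2 indiff ⇒ p·0+(1-p)·1 = p·6+(1-p)·0 ⇒ p(-6) = (1-p)(-1) ⇒ p = 1/7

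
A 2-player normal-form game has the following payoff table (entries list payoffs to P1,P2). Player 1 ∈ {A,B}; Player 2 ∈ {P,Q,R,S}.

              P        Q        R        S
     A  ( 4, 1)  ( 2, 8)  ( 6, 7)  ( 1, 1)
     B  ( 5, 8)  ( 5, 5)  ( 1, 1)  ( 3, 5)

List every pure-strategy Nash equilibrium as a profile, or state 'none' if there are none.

(A,P): not NE [P1→B gives 5>4; P2→Q gives 8>1]
(A,Q): not NE [P1→B gives 5>2]
(A,R): not NE [P2→Q gives 8>7]
(A,S): not NE [P1→B gives 3>1; P2→Q gives 8>1]
(B,P): NE
(B,Q): not NE [P2→P gives 8>5]
(B,R): not NE [P1→A gives 6>1; P2→P gives 8>1]
(B,S): not NE [P2→P gives 8>5]

NE set: (B,P)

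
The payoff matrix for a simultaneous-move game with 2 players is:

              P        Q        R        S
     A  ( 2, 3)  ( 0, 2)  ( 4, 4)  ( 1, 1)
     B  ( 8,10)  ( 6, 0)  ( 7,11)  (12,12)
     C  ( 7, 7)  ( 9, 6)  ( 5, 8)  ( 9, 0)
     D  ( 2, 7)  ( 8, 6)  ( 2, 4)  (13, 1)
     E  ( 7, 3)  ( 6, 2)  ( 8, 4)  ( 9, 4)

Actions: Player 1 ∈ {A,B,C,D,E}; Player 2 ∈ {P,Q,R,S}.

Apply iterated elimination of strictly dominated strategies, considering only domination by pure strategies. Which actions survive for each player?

Remaining: P1:{B,D,E} P2:{P,R,S}

P1 drop A (B beats it: P:8>2 Q:6>0 R:7>4 S:12>1)
P2 drop Q (P beats it: B:10>0 C:7>6 D:7>6 E:3>2)
P1 drop C (B beats it: P:8>7 R:7>5 S:12>9)
P1→{B,D,E} P2→{P,R,S}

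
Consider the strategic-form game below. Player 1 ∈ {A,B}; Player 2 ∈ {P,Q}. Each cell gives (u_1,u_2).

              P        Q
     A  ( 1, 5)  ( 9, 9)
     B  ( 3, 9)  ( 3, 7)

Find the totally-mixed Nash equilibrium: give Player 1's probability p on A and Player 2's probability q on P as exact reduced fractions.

P1 mixes 1/3 on A; P2 mixes 3/4 on P

P1 indiff ⇒ q·1+(1-q)·9 = q·3+(1-q)·3 ⇒ q(-2) = (1-q)(-6) ⇒ q = 3/4
P2 indiff ⇒ p·5+(1-p)·9 = p·9+(1-p)·7 ⇒ p(-4) = (1-p)(-2) ⇒ p = 1/3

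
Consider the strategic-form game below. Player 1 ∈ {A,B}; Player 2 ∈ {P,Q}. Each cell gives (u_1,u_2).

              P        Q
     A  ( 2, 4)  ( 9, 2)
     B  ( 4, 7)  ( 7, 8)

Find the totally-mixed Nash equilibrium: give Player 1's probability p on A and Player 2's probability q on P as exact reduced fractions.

P1 indiff ⇒ q·2+(1-q)·9 = q·4+(1-q)·7 ⇒ q(-2) = (1-q)(-2) ⇒ q = 1/2
P2 indiff ⇒ p·4+(1-p)·7 = p·2+(1-p)·8 ⇒ p(2) = (1-p)(1) ⇒ p = 1/3

(p,q) = (1/3, 1/2)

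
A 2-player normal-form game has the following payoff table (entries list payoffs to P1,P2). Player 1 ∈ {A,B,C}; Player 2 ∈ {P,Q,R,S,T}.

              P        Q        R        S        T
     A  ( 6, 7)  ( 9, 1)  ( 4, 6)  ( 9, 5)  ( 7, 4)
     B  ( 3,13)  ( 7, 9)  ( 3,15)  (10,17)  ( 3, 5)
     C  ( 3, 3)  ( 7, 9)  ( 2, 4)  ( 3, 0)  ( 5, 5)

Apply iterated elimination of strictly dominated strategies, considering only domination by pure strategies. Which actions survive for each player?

P1 drop C (A beats it: P:6>3 Q:9>7 R:4>2 S:9>3 T:7>5)
P2 drop Q (P beats it: A:7>1 B:13>9)
P2 drop T (P beats it: A:7>4 B:13>5)
P1→{A,B} P2→{P,R,S}

Survivors P1:{A,B} P2:{P,R,S}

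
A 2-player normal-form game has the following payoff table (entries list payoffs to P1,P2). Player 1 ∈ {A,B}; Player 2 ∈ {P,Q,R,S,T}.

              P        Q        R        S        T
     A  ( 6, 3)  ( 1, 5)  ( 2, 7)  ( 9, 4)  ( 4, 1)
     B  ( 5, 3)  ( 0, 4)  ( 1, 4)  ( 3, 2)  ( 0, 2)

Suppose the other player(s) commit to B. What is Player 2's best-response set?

BR_2 = {Q,R}

u_2(P vs B) = 3
u_2(Q vs B) = 4
u_2(R vs B) = 4
u_2(S vs B) = 2
u_2(T vs B) = 2
max payoff 4 at {Q,R}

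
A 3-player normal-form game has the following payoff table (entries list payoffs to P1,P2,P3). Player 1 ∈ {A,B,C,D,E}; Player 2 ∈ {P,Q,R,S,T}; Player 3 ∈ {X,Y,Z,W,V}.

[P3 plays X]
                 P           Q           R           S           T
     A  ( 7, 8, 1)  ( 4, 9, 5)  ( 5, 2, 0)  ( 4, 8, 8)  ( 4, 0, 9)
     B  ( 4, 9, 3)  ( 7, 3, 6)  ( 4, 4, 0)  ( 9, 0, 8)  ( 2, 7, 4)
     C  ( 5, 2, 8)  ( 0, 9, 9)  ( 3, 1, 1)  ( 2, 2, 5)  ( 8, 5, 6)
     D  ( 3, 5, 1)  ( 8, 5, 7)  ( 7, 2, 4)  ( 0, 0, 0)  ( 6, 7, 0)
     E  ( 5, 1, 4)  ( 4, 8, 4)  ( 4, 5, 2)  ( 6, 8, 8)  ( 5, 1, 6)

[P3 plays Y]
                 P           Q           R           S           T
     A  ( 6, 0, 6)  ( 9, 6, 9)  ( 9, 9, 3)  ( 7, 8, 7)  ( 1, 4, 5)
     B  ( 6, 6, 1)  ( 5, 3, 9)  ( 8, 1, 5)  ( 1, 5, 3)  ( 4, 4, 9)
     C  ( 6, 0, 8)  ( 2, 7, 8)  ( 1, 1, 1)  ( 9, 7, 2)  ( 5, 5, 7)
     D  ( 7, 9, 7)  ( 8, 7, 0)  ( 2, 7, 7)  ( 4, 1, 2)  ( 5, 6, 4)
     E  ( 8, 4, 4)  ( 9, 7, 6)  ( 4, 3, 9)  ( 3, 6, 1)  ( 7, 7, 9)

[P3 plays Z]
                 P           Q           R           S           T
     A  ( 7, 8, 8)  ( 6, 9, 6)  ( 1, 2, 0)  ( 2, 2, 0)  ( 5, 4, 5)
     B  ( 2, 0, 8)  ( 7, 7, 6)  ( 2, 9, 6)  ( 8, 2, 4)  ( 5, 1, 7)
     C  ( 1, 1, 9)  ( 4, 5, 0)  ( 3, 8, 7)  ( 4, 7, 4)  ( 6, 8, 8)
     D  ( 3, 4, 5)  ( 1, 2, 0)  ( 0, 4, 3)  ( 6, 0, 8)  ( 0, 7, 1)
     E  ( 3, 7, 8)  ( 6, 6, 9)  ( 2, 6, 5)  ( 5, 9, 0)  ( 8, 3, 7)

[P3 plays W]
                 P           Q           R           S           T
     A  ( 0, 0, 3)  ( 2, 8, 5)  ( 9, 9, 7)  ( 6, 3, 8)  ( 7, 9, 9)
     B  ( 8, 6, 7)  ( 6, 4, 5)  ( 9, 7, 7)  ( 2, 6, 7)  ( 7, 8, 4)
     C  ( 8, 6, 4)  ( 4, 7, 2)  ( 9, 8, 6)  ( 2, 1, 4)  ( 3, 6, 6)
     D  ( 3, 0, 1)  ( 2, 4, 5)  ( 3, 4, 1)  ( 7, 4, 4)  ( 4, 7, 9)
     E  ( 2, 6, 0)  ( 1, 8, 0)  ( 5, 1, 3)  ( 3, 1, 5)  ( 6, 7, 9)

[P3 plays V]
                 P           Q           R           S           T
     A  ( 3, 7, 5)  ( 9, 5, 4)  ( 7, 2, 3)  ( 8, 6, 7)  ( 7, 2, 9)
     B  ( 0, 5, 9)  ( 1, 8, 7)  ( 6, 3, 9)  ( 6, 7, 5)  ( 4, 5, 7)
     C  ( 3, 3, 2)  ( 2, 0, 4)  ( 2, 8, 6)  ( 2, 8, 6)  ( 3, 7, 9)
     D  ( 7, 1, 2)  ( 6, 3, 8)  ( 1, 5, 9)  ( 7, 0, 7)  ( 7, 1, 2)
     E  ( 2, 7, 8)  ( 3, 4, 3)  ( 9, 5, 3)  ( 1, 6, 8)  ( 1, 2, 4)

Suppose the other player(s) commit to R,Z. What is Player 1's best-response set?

argmax u_1 = {C}

u_1(A vs R,Z) = 1
u_1(B vs R,Z) = 2
u_1(C vs R,Z) = 3
u_1(D vs R,Z) = 0
u_1(E vs R,Z) = 2
max payoff 3 at {C}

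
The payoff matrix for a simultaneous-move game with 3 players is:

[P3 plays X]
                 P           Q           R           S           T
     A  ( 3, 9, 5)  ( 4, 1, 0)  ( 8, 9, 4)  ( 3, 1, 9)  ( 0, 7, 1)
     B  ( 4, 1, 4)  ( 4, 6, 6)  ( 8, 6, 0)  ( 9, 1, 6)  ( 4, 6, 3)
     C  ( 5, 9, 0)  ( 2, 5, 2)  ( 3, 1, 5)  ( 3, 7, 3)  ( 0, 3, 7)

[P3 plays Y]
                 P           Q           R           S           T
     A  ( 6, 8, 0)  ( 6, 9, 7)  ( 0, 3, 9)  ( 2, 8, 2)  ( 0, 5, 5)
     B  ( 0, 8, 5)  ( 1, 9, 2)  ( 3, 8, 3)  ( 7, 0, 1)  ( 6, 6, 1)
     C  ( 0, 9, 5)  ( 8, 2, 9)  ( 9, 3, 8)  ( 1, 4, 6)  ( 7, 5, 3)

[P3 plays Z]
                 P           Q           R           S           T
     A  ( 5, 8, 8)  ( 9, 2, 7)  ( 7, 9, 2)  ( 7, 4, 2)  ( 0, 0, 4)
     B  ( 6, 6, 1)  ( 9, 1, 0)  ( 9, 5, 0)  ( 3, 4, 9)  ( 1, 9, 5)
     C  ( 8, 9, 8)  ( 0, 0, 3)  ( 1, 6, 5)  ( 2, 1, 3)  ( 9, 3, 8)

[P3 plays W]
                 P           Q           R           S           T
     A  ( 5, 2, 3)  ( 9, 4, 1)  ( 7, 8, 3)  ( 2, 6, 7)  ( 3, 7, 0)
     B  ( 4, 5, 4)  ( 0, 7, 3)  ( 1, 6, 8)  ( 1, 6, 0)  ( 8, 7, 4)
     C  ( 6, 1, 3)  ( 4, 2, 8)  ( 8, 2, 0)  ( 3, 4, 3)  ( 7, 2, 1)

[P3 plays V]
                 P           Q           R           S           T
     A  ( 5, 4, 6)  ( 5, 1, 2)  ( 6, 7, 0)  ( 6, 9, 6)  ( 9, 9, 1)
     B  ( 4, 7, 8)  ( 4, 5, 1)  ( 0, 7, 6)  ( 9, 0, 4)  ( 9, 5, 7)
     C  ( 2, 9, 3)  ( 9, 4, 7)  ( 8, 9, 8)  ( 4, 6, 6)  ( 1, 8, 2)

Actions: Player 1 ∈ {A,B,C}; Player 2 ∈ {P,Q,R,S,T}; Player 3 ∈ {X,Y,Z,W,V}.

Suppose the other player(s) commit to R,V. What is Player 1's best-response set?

P1 best: {C}

u_1(A vs R,V) = 6
u_1(B vs R,V) = 0
u_1(C vs R,V) = 8
max payoff 8 at {C}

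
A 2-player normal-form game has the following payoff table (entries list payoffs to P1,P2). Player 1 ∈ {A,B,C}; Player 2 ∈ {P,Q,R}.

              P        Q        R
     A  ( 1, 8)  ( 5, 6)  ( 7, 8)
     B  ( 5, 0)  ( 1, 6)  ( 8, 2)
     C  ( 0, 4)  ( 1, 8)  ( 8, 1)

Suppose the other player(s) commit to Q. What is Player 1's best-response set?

u_1(A vs Q) = 5
u_1(B vs Q) = 1
u_1(C vs Q) = 1
max payoff 5 at {A}

P1 best: {A}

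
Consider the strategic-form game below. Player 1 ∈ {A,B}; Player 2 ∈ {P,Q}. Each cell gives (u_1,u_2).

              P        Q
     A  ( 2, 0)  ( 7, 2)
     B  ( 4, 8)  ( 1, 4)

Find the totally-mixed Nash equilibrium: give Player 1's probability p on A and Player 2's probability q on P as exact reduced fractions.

P1 mixes 2/3 on A; P2 mixes 3/4 on P

P1 indiff ⇒ q·2+(1-q)·7 = q·4+(1-q)·1 ⇒ q(-2) = (1-q)(-6) ⇒ q = 3/4
P2 indiff ⇒ p·0+(1-p)·8 = p·2+(1-p)·4 ⇒ p(-2) = (1-p)(-4) ⇒ p = 2/3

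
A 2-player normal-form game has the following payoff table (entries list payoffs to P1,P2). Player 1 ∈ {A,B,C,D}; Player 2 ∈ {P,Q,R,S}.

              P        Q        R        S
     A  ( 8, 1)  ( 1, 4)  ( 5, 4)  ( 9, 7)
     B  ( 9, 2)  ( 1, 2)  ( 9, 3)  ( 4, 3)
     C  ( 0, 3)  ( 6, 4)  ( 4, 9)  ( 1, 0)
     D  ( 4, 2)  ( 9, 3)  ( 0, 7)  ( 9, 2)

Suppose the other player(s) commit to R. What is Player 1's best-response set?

P1 best: {B}

u_1(A vs R) = 5
u_1(B vs R) = 9
u_1(C vs R) = 4
u_1(D vs R) = 0
max payoff 9 at {B}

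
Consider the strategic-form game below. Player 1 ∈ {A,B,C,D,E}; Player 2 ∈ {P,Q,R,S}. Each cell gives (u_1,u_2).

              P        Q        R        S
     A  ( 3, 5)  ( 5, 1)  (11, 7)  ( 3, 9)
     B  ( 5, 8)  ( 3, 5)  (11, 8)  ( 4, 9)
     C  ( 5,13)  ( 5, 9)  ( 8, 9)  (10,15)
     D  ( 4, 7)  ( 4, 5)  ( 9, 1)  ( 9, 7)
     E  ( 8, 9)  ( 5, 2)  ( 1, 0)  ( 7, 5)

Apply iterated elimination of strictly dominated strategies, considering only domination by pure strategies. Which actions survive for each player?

P2 drop Q (P beats it: A:5>1 B:8>5 C:13>9 D:7>5 E:9>2)
P2 drop R (S beats it: A:9>7 B:9>8 C:15>9 D:7>1 E:5>0)
P1 drop A (B beats it: P:5>3 S:4>3)
P1 drop B (E beats it: P:8>5 S:7>4)
P1 drop D (C beats it: P:5>4 S:10>9)
P1→{C,E} P2→{P,S}

Remaining: P1:{C,E} P2:{P,S}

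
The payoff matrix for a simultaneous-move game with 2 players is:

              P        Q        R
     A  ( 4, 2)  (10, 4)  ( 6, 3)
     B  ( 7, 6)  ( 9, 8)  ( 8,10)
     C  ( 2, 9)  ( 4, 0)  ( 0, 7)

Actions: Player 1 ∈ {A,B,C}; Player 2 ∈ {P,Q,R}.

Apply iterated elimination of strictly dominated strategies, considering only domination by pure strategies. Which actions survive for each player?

IESDS → P1:{A,B} P2:{Q,R}

P1 drop C (A beats it: P:4>2 Q:10>4 R:6>0)
P2 drop P (Q beats it: A:4>2 B:8>6)
P1→{A,B} P2→{Q,R}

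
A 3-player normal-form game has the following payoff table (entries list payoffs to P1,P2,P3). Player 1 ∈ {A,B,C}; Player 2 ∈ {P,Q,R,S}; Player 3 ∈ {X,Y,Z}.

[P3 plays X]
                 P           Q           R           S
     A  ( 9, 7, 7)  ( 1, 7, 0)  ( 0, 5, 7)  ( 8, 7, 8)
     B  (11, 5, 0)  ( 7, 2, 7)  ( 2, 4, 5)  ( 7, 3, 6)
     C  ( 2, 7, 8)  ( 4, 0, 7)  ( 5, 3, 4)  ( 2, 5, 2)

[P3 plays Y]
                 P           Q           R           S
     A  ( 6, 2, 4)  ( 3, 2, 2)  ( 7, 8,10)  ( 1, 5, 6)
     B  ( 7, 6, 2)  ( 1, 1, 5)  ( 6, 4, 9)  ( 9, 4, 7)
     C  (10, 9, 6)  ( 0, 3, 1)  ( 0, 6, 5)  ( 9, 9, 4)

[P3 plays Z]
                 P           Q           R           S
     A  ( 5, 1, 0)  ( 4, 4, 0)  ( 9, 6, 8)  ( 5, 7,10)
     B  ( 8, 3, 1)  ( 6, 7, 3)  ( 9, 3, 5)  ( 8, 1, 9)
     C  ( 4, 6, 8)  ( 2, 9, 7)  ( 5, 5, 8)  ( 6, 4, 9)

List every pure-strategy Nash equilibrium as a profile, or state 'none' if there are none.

PSNE = {(A,R,Y)}

(A,P,X): not NE [P1→B gives 11>9]
(A,P,Y): not NE [P1→C gives 10>6; P2→R gives 8>2; P3→X gives 7>4]
(A,P,Z): not NE [P1→B gives 8>5; P2→S gives 7>1; P3→X gives 7>0]
(A,Q,X): not NE [P1→B gives 7>1; P3→Y gives 2>0]
(A,Q,Y): not NE [P2→R gives 8>2]
(A,Q,Z): not NE [P1→B gives 6>4; P2→S gives 7>4; P3→Y gives 2>0]
(A,R,X): not NE [P1→C gives 5>0; P2→S gives 7>5; P3→Y gives 10>7]
(A,R,Y): NE
(A,R,Z): not NE [P2→S gives 7>6; P3→Y gives 10>8]
(A,S,X): not NE [P3→Z gives 10>8]
(A,S,Y): not NE [P1→C gives 9>1; P2→R gives 8>5; P3→Z gives 10>6]
(A,S,Z): not NE [P1→B gives 8>5]
(B,P,X): not NE [P3→Y gives 2>0]
(B,P,Y): not NE [P1→C gives 10>7]
(B,P,Z): not NE [P2→Q gives 7>3; P3→Y gives 2>1]
(B,Q,X): not NE [P2→P gives 5>2]
(B,Q,Y): not NE [P1→A gives 3>1; P2→P gives 6>1; P3→X gives 7>5]
(B,Q,Z): not NE [P3→X gives 7>3]
(B,R,X): not NE [P1→C gives 5>2; P2→P gives 5>4; P3→Y gives 9>5]
(B,R,Y): not NE [P1→A gives 7>6; P2→P gives 6>4]
(B,R,Z): not NE [P2→Q gives 7>3; P3→Y gives 9>5]
(B,S,X): not NE [P1→A gives 8>7; P2→P gives 5>3; P3→Z gives 9>6]
(B,S,Y): not NE [P2→P gives 6>4; P3→Z gives 9>7]
(B,S,Z): not NE [P2→Q gives 7>1]
(C,P,X): not NE [P1→B gives 11>2]
(C,P,Y): not NE [P3→Z gives 8>6]
(C,P,Z): not NE [P1→B gives 8>4; P2→Q gives 9>6]
(C,Q,X): not NE [P1→B gives 7>4; P2→P gives 7>0]
(C,Q,Y): not NE [P1→A gives 3>0; P2→S gives 9>3; P3→Z gives 7>1]
(C,Q,Z): not NE [P1→B gives 6>2]
(C,R,X): not NE [P2→P gives 7>3; P3→Z gives 8>4]
(C,R,Y): not NE [P1→A gives 7>0; P2→S gives 9>6; P3→Z gives 8>5]
(C,R,Z): not NE [P1→B gives 9>5; P2→Q gives 9>5]
(C,S,X): not NE [P1→A gives 8>2; P2→P gives 7>5; P3→Z gives 9>2]
(C,S,Y): not NE [P3→Z gives 9>4]
(C,S,Z): not NE [P1→B gives 8>6; P2→Q gives 9>4]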